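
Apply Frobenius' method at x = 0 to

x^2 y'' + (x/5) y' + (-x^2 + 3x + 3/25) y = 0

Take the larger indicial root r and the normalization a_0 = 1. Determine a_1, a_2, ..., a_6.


Write in Frobenius form y'' + (p(x)/x) y' + (q(x)/x^2) y = 0:
  p(x) = 1/5,  q(x) = -x^2 + 3x + 3/25.
Indicial equation: r(r-1) + (1/5) r + (3/25) = 0 -> roots r_1 = 3/5, r_2 = 1/5.
Take r = r_1 = 3/5. Let y(x) = x^r sum_{n>=0} a_n x^n with a_0 = 1.
Substitute y = x^r sum a_n x^n and match x^{r+n}. The recurrence is
  D(n) a_n + 3 a_{n-1} - 1 a_{n-2} = 0,  where D(n) = (r+n)(r+n-1) + (1/5)(r+n) + (3/25).
  a_n = [-3 a_{n-1} + 1 a_{n-2}] / D(n).
Since the indicial polynomial factors as (r - r_1)(r - r_2), D(n) = (r_1 + n - r_1)(r_1 + n - r_2) = n(n + 2/5).
Evaluating step by step (a_0 = 1):
  n = 1: D(1) = 1(1 + 2/5) = 7/5; numerator = -3(1) = -3; a_1 = (-3)/(7/5) = -15/7
  n = 2: D(2) = 2(2 + 2/5) = 24/5; numerator = -3(-15/7) + 1(1) = 52/7; a_2 = (52/7)/(24/5) = 65/42
  n = 3: D(3) = 3(3 + 2/5) = 51/5; numerator = -3(65/42) + 1(-15/7) = -95/14; a_3 = (-95/14)/(51/5) = -475/714
  n = 4: D(4) = 4(4 + 2/5) = 88/5; numerator = -3(-475/714) + 1(65/42) = 1265/357; a_4 = (1265/357)/(88/5) = 575/2856
  n = 5: D(5) = 5(5 + 2/5) = 27; numerator = -3(575/2856) + 1(-475/714) = -3625/2856; a_5 = (-3625/2856)/(27) = -3625/77112
  n = 6: D(6) = 6(6 + 2/5) = 192/5; numerator = -3(-3625/77112) + 1(575/2856) = 1100/3213; a_6 = (1100/3213)/(192/5) = 1375/154224

r = 3/5; a_0 = 1; a_1 = -15/7; a_2 = 65/42; a_3 = -475/714; a_4 = 575/2856; a_5 = -3625/77112; a_6 = 1375/154224


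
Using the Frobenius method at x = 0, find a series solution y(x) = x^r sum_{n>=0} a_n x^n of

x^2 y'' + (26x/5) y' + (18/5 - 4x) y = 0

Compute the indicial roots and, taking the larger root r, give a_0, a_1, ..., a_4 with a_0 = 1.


Write in Frobenius form y'' + (p(x)/x) y' + (q(x)/x^2) y = 0:
  p(x) = 26/5,  q(x) = 18/5 - 4x.
Indicial equation: r(r-1) + (26/5) r + (18/5) = 0 -> roots r_1 = -6/5, r_2 = -3.
Take r = r_1 = -6/5. Let y(x) = x^r sum_{n>=0} a_n x^n with a_0 = 1.
Substitute y = x^r sum a_n x^n and match x^{r+n}. The recurrence is
  D(n) a_n - 4 a_{n-1} = 0,  where D(n) = (r+n)(r+n-1) + (26/5)(r+n) + (18/5).
  a_n = 4 / D(n) * a_{n-1}.
Since the indicial polynomial factors as (r - r_1)(r - r_2), D(n) = (r_1 + n - r_1)(r_1 + n - r_2) = n(n + 9/5).
Evaluating step by step (a_0 = 1):
  n = 1: D(1) = 1(1 + 9/5) = 14/5; numerator = 4(1) = 4; a_1 = (4)/(14/5) = 10/7
  n = 2: D(2) = 2(2 + 9/5) = 38/5; numerator = 4(10/7) = 40/7; a_2 = (40/7)/(38/5) = 100/133
  n = 3: D(3) = 3(3 + 9/5) = 72/5; numerator = 4(100/133) = 400/133; a_3 = (400/133)/(72/5) = 250/1197
  n = 4: D(4) = 4(4 + 9/5) = 116/5; numerator = 4(250/1197) = 1000/1197; a_4 = (1000/1197)/(116/5) = 1250/34713

r = -6/5; a_0 = 1; a_1 = 10/7; a_2 = 100/133; a_3 = 250/1197; a_4 = 1250/34713


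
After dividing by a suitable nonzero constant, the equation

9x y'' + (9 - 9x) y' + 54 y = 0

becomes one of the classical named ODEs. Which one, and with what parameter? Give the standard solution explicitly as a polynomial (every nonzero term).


All three coefficients share the factor 9; dividing through by 9 gives  x y'' + (1 - x) y' + 6 y = 0.
This matches the Laguerre equation x y'' + (1 - x) y' + n y = 0 with n = 6; the polynomial solution is L_6(x).
With y = sum_k a_k x^k, matching x^k gives (k+1)k a_{k+1} + (k+1) a_{k+1} - k a_k + n a_k = 0, i.e. (k+1)^2 a_{k+1} = (k - n) a_k = (k - 6) a_k. The right side vanishes at k = 6, so the series terminates at degree 6.
Standard normalization L_n(0) = 1 gives a_0 = 1. Work upward with a_{k+1} = (k - 6) a_k / (k+1)^2:
  a_1 = (0 - 6)(1) / 1^2 = -6/1 = -6
  a_2 = (1 - 6)(-6) / 2^2 = 30/4 = 15/2
  a_3 = (2 - 6)(15/2) / 3^2 = -30/9 = -10/3
  a_4 = (3 - 6)(-10/3) / 4^2 = 10/16 = 5/8
  a_5 = (4 - 6)(5/8) / 5^2 = (-5/4)/25 = -1/20
  a_6 = (5 - 6)(-1/20) / 6^2 = (1/20)/36 = 1/720
Hence L_6(x) = x^6/720 - x^5/20 + 5 x^4/8 - 10 x^3/3 + 15 x^2/2 - 6 x + 1.

L_6(x); series = x^6/720 - x^5/20 + 5 x^4/8 - 10 x^3/3 + 15 x^2/2 - 6 x + 1


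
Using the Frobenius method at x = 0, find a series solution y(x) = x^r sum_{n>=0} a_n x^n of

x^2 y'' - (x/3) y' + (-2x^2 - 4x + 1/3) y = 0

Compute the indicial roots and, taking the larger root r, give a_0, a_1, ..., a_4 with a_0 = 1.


Write in Frobenius form y'' + (p(x)/x) y' + (q(x)/x^2) y = 0:
  p(x) = -1/3,  q(x) = -2x^2 - 4x + 1/3.
Indicial equation: r(r-1) + (-1/3) r + (1/3) = 0 -> roots r_1 = 1, r_2 = 1/3.
Take r = r_1 = 1. Let y(x) = x^r sum_{n>=0} a_n x^n with a_0 = 1.
Substitute y = x^r sum a_n x^n and match x^{r+n}. The recurrence is
  D(n) a_n - 4 a_{n-1} - 2 a_{n-2} = 0,  where D(n) = (r+n)(r+n-1) + (-1/3)(r+n) + (1/3).
  a_n = [4 a_{n-1} + 2 a_{n-2}] / D(n).
Since the indicial polynomial factors as (r - r_1)(r - r_2), D(n) = (r_1 + n - r_1)(r_1 + n - r_2) = n(n + 2/3).
Evaluating step by step (a_0 = 1):
  n = 1: D(1) = 1(1 + 2/3) = 5/3; numerator = 4(1) = 4; a_1 = (4)/(5/3) = 12/5
  n = 2: D(2) = 2(2 + 2/3) = 16/3; numerator = 4(12/5) + 2(1) = 58/5; a_2 = (58/5)/(16/3) = 87/40
  n = 3: D(3) = 3(3 + 2/3) = 11; numerator = 4(87/40) + 2(12/5) = 27/2; a_3 = (27/2)/(11) = 27/22
  n = 4: D(4) = 4(4 + 2/3) = 56/3; numerator = 4(27/22) + 2(87/40) = 2037/220; a_4 = (2037/220)/(56/3) = 873/1760

r = 1; a_0 = 1; a_1 = 12/5; a_2 = 87/40; a_3 = 27/22; a_4 = 873/1760


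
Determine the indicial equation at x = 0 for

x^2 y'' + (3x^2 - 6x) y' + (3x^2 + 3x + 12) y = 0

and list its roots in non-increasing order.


Divide by x^2 to reach normal form y'' + P_1(x) y' + P_2(x) y = 0 with P_1(x) = 3 - 6/x and P_2(x) = 3 + 3/x + 12/x^2.
x = 0 is a singular point because the y'-coefficient 3 - 6/x has a pole at x = 0 and the y-coefficient 3 + 3/x + 12/x^2 has a pole at x = 0.
It is a regular singular point because x P_1(x) = p(x) = 3x - 6 and x^2 P_2(x) = q(x) = 3x^2 + 3x + 12 are polynomials, hence analytic at x = 0.
p(0) = -6,  q(0) = 12.
Indicial equation: r(r-1) + p(0) r + q(0) = 0, i.e. r^2 + (p(0) - 1) r + q(0) = 0, i.e. r^2 - 7 r + 12 = 0.
Discriminant: (-7)^2 - 4(12) = 1, so r = (7 ± 1)/2.
Solving: r_1 = 4, r_2 = 3.

indicial: r^2 - 7 r + 12 = 0; roots r_1 = 4, r_2 = 3


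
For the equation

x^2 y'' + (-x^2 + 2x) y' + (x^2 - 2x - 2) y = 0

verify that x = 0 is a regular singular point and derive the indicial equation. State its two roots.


Divide by x^2 to reach normal form y'' + P_1(x) y' + P_2(x) y = 0 with P_1(x) = -1 + 2/x and P_2(x) = 1 - 2/x - 2/x^2.
x = 0 is a singular point because the y'-coefficient -1 + 2/x has a pole at x = 0 and the y-coefficient 1 - 2/x - 2/x^2 has a pole at x = 0.
It is a regular singular point because x P_1(x) = p(x) = 2 - x and x^2 P_2(x) = q(x) = x^2 - 2x - 2 are polynomials, hence analytic at x = 0.
p(0) = 2,  q(0) = -2.
Indicial equation: r(r-1) + p(0) r + q(0) = 0, i.e. r^2 + (p(0) - 1) r + q(0) = 0, i.e. r^2 + 1 r - 2 = 0.
Discriminant: (1)^2 - 4(-2) = 9, so r = (-1 ± 3)/2.
Solving: r_1 = 1, r_2 = -2.

indicial: r^2 + 1 r - 2 = 0; roots r_1 = 1, r_2 = -2


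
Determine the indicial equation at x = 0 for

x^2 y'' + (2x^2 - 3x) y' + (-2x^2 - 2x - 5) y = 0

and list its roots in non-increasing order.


Divide by x^2 to reach normal form y'' + P_1(x) y' + P_2(x) y = 0 with P_1(x) = 2 - 3/x and P_2(x) = -2 - 2/x - 5/x^2.
x = 0 is a singular point because the y'-coefficient 2 - 3/x has a pole at x = 0 and the y-coefficient -2 - 2/x - 5/x^2 has a pole at x = 0.
It is a regular singular point because x P_1(x) = p(x) = 2x - 3 and x^2 P_2(x) = q(x) = -2x^2 - 2x - 5 are polynomials, hence analytic at x = 0.
p(0) = -3,  q(0) = -5.
Indicial equation: r(r-1) + p(0) r + q(0) = 0, i.e. r^2 + (p(0) - 1) r + q(0) = 0, i.e. r^2 - 4 r - 5 = 0.
Discriminant: (-4)^2 - 4(-5) = 36, so r = (4 ± 6)/2.
Solving: r_1 = 5, r_2 = -1.

indicial: r^2 - 4 r - 5 = 0; roots r_1 = 5, r_2 = -1


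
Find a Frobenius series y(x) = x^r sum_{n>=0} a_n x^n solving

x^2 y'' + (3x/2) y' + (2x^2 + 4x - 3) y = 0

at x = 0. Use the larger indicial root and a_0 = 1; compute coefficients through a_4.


Write in Frobenius form y'' + (p(x)/x) y' + (q(x)/x^2) y = 0:
  p(x) = 3/2,  q(x) = 2x^2 + 4x - 3.
Indicial equation: r(r-1) + (3/2) r + (-3) = 0 -> roots r_1 = 3/2, r_2 = -2.
Take r = r_1 = 3/2. Let y(x) = x^r sum_{n>=0} a_n x^n with a_0 = 1.
Substitute y = x^r sum a_n x^n and match x^{r+n}. The recurrence is
  D(n) a_n + 4 a_{n-1} + 2 a_{n-2} = 0,  where D(n) = (r+n)(r+n-1) + (3/2)(r+n) + (-3).
  a_n = [-4 a_{n-1} - 2 a_{n-2}] / D(n).
Since the indicial polynomial factors as (r - r_1)(r - r_2), D(n) = (r_1 + n - r_1)(r_1 + n - r_2) = n(n + 7/2).
Evaluating step by step (a_0 = 1):
  n = 1: D(1) = 1(1 + 7/2) = 9/2; numerator = -4(1) = -4; a_1 = (-4)/(9/2) = -8/9
  n = 2: D(2) = 2(2 + 7/2) = 11; numerator = -4(-8/9) - 2(1) = 14/9; a_2 = (14/9)/(11) = 14/99
  n = 3: D(3) = 3(3 + 7/2) = 39/2; numerator = -4(14/99) - 2(-8/9) = 40/33; a_3 = (40/33)/(39/2) = 80/1287
  n = 4: D(4) = 4(4 + 7/2) = 30; numerator = -4(80/1287) - 2(14/99) = -76/143; a_4 = (-76/143)/(30) = -38/2145

r = 3/2; a_0 = 1; a_1 = -8/9; a_2 = 14/99; a_3 = 80/1287; a_4 = -38/2145


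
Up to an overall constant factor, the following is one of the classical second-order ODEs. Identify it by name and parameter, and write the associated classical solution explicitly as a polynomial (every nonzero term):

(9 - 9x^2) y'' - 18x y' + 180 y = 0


All three coefficients share the factor 9; dividing through by 9 gives  (1 - x^2) y'' - 2x y' + 20 y = 0.
This matches the Legendre equation (1 - x^2) y'' - 2x y' + n(n+1) y = 0 (note the -2x y' term) with n(n+1) = 20, so n = 4; the polynomial solution is P_4(x).
With y = sum_k a_k x^k, matching x^k gives (k+2)(k+1) a_{k+2} = [k(k+1) - n(n+1)] a_k = (k - 4)(k + 5) a_k. The right side vanishes at k = 4, so the series with the parity of 4 terminates at degree 4.
Standard normalization (P_n(1) = 1): leading coefficient (2n)!/(2^n (n!)^2) = 40320/(16*576) = 35/8, so a_4 = 35/8. Work downward with a_k = (k+1)(k+2) a_{k+2} / ((k - 4)(k + 5)):
  a_2 = (3)(4)(35/8) / ((2 - 4)(2 + 5)) = (105/2)/(-14) = -15/4
  a_0 = (1)(2)(-15/4) / ((0 - 4)(0 + 5)) = (-15/2)/(-20) = 3/8
Hence P_4(x) = 35 x^4/8 - 15 x^2/4 + 3/8.

P_4(x); series = 35 x^4/8 - 15 x^2/4 + 3/8


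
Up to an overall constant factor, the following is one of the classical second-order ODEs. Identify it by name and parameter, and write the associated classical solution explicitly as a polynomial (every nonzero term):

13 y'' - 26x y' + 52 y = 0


All three coefficients share the factor 13; dividing through by 13 gives  y'' - 2x y' + 4 y = 0.
This matches the Hermite equation y'' - 2x y' + 2n y = 0 with 2n = 4, so n = 2; the polynomial solution is H_2(x).
With y = sum_k a_k x^k, matching x^k gives (k+2)(k+1) a_{k+2} = 2(k - n) a_k = 2(k - 2) a_k. The right side vanishes at k = 2, so the series with the parity of 2 terminates at degree 2.
Standard normalization: leading coefficient of H_n is 2^n, so a_2 = 2^2 = 4. Work downward with a_k = (k+1)(k+2) a_{k+2} / (2(k - n)):
  a_0 = (1)(2)(4) / (2(0 - 2)) = 8/(-4) = -2
Hence H_2(x) = 4 x^2 - 2.

H_2(x); series = 4 x^2 - 2


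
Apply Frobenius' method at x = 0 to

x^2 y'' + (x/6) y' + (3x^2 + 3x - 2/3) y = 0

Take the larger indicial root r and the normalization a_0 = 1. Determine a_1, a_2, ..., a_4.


Write in Frobenius form y'' + (p(x)/x) y' + (q(x)/x^2) y = 0:
  p(x) = 1/6,  q(x) = 3x^2 + 3x - 2/3.
Indicial equation: r(r-1) + (1/6) r + (-2/3) = 0 -> roots r_1 = 4/3, r_2 = -1/2.
Take r = r_1 = 4/3. Let y(x) = x^r sum_{n>=0} a_n x^n with a_0 = 1.
Substitute y = x^r sum a_n x^n and match x^{r+n}. The recurrence is
  D(n) a_n + 3 a_{n-1} + 3 a_{n-2} = 0,  where D(n) = (r+n)(r+n-1) + (1/6)(r+n) + (-2/3).
  a_n = [-3 a_{n-1} - 3 a_{n-2}] / D(n).
Since the indicial polynomial factors as (r - r_1)(r - r_2), D(n) = (r_1 + n - r_1)(r_1 + n - r_2) = n(n + 11/6).
Evaluating step by step (a_0 = 1):
  n = 1: D(1) = 1(1 + 11/6) = 17/6; numerator = -3(1) = -3; a_1 = (-3)/(17/6) = -18/17
  n = 2: D(2) = 2(2 + 11/6) = 23/3; numerator = -3(-18/17) - 3(1) = 3/17; a_2 = (3/17)/(23/3) = 9/391
  n = 3: D(3) = 3(3 + 11/6) = 29/2; numerator = -3(9/391) - 3(-18/17) = 1215/391; a_3 = (1215/391)/(29/2) = 2430/11339
  n = 4: D(4) = 4(4 + 11/6) = 70/3; numerator = -3(2430/11339) - 3(9/391) = -351/493; a_4 = (-351/493)/(70/3) = -1053/34510

r = 4/3; a_0 = 1; a_1 = -18/17; a_2 = 9/391; a_3 = 2430/11339; a_4 = -1053/34510


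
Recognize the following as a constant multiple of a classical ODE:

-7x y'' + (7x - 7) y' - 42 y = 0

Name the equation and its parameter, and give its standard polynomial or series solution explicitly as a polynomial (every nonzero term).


All three coefficients share the factor -7; dividing through by -7 gives  x y'' + (1 - x) y' + 6 y = 0.
This matches the Laguerre equation x y'' + (1 - x) y' + n y = 0 with n = 6; the polynomial solution is L_6(x).
With y = sum_k a_k x^k, matching x^k gives (k+1)k a_{k+1} + (k+1) a_{k+1} - k a_k + n a_k = 0, i.e. (k+1)^2 a_{k+1} = (k - n) a_k = (k - 6) a_k. The right side vanishes at k = 6, so the series terminates at degree 6.
Standard normalization L_n(0) = 1 gives a_0 = 1. Work upward with a_{k+1} = (k - 6) a_k / (k+1)^2:
  a_1 = (0 - 6)(1) / 1^2 = -6/1 = -6
  a_2 = (1 - 6)(-6) / 2^2 = 30/4 = 15/2
  a_3 = (2 - 6)(15/2) / 3^2 = -30/9 = -10/3
  a_4 = (3 - 6)(-10/3) / 4^2 = 10/16 = 5/8
  a_5 = (4 - 6)(5/8) / 5^2 = (-5/4)/25 = -1/20
  a_6 = (5 - 6)(-1/20) / 6^2 = (1/20)/36 = 1/720
Hence L_6(x) = x^6/720 - x^5/20 + 5 x^4/8 - 10 x^3/3 + 15 x^2/2 - 6 x + 1.

L_6(x); series = x^6/720 - x^5/20 + 5 x^4/8 - 10 x^3/3 + 15 x^2/2 - 6 x + 1


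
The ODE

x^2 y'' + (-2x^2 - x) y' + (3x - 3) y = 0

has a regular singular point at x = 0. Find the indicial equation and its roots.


Divide by x^2 to reach normal form y'' + P_1(x) y' + P_2(x) y = 0 with P_1(x) = -2 - 1/x and P_2(x) = 3/x - 3/x^2.
x = 0 is a singular point because the y'-coefficient -2 - 1/x has a pole at x = 0 and the y-coefficient 3/x - 3/x^2 has a pole at x = 0.
It is a regular singular point because x P_1(x) = p(x) = -2x - 1 and x^2 P_2(x) = q(x) = 3x - 3 are polynomials, hence analytic at x = 0.
p(0) = -1,  q(0) = -3.
Indicial equation: r(r-1) + p(0) r + q(0) = 0, i.e. r^2 + (p(0) - 1) r + q(0) = 0, i.e. r^2 - 2 r - 3 = 0.
Discriminant: (-2)^2 - 4(-3) = 16, so r = (2 ± 4)/2.
Solving: r_1 = 3, r_2 = -1.

indicial: r^2 - 2 r - 3 = 0; roots r_1 = 3, r_2 = -1


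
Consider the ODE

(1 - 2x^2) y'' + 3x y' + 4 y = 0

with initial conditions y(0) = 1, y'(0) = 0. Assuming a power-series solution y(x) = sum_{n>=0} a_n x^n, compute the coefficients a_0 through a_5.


Ansatz: y(x) = sum_{n>=0} a_n x^n, so y'(x) = sum_{n>=1} n a_n x^(n-1) and y''(x) = sum_{n>=2} n(n-1) a_n x^(n-2).
Substitute into P(x) y'' + Q(x) y' + R(x) y = 0 with P(x) = 1 - 2x^2, Q(x) = 3x, R(x) = 4, and match powers of x.
Initial conditions: a_0 = 1, a_1 = 0.
Setting the coefficient of each power of x to zero and solving order by order (substituting the coefficients already found):
  x^0: 2 a_2 + 4 a_0 = 0  ->  2 a_2 = -4 a_0 = -4  ->  a_2 = -2
  x^1: 6 a_3 + 7 a_1 = 0  ->  6 a_3 = -7 a_1 = 0  ->  a_3 = 0
  x^2: 12 a_4 + 6 a_2 = 0  ->  12 a_4 = -6 a_2 = 12  ->  a_4 = 1
  x^3: 20 a_5 + a_3 = 0  ->  20 a_5 = -a_3 = 0  ->  a_5 = 0
Truncated series: y(x) = 1 - 2 x^2 + x^4 + O(x^6).

a_0 = 1; a_1 = 0; a_2 = -2; a_3 = 0; a_4 = 1; a_5 = 0


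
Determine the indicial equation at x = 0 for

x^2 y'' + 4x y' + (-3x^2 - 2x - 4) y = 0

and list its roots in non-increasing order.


Divide by x^2 to reach normal form y'' + P_1(x) y' + P_2(x) y = 0 with P_1(x) = 4/x and P_2(x) = -3 - 2/x - 4/x^2.
x = 0 is a singular point because the y'-coefficient 4/x has a pole at x = 0 and the y-coefficient -3 - 2/x - 4/x^2 has a pole at x = 0.
It is a regular singular point because x P_1(x) = p(x) = 4 and x^2 P_2(x) = q(x) = -3x^2 - 2x - 4 are polynomials, hence analytic at x = 0.
p(0) = 4,  q(0) = -4.
Indicial equation: r(r-1) + p(0) r + q(0) = 0, i.e. r^2 + (p(0) - 1) r + q(0) = 0, i.e. r^2 + 3 r - 4 = 0.
Discriminant: (3)^2 - 4(-4) = 25, so r = (-3 ± 5)/2.
Solving: r_1 = 1, r_2 = -4.

indicial: r^2 + 3 r - 4 = 0; roots r_1 = 1, r_2 = -4


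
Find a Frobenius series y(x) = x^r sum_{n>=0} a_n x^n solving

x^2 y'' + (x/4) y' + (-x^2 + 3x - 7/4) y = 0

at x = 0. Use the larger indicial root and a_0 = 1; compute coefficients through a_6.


Write in Frobenius form y'' + (p(x)/x) y' + (q(x)/x^2) y = 0:
  p(x) = 1/4,  q(x) = -x^2 + 3x - 7/4.
Indicial equation: r(r-1) + (1/4) r + (-7/4) = 0 -> roots r_1 = 7/4, r_2 = -1.
Take r = r_1 = 7/4. Let y(x) = x^r sum_{n>=0} a_n x^n with a_0 = 1.
Substitute y = x^r sum a_n x^n and match x^{r+n}. The recurrence is
  D(n) a_n + 3 a_{n-1} - 1 a_{n-2} = 0,  where D(n) = (r+n)(r+n-1) + (1/4)(r+n) + (-7/4).
  a_n = [-3 a_{n-1} + 1 a_{n-2}] / D(n).
Since the indicial polynomial factors as (r - r_1)(r - r_2), D(n) = (r_1 + n - r_1)(r_1 + n - r_2) = n(n + 11/4).
Evaluating step by step (a_0 = 1):
  n = 1: D(1) = 1(1 + 11/4) = 15/4; numerator = -3(1) = -3; a_1 = (-3)/(15/4) = -4/5
  n = 2: D(2) = 2(2 + 11/4) = 19/2; numerator = -3(-4/5) + 1(1) = 17/5; a_2 = (17/5)/(19/2) = 34/95
  n = 3: D(3) = 3(3 + 11/4) = 69/4; numerator = -3(34/95) + 1(-4/5) = -178/95; a_3 = (-178/95)/(69/4) = -712/6555
  n = 4: D(4) = 4(4 + 11/4) = 27; numerator = -3(-712/6555) + 1(34/95) = 1494/2185; a_4 = (1494/2185)/(27) = 166/6555
  n = 5: D(5) = 5(5 + 11/4) = 155/4; numerator = -3(166/6555) + 1(-712/6555) = -242/1311; a_5 = (-242/1311)/(155/4) = -968/203205
  n = 6: D(6) = 6(6 + 11/4) = 105/2; numerator = -3(-968/203205) + 1(166/6555) = 70/1767; a_6 = (70/1767)/(105/2) = 4/5301

r = 7/4; a_0 = 1; a_1 = -4/5; a_2 = 34/95; a_3 = -712/6555; a_4 = 166/6555; a_5 = -968/203205; a_6 = 4/5301


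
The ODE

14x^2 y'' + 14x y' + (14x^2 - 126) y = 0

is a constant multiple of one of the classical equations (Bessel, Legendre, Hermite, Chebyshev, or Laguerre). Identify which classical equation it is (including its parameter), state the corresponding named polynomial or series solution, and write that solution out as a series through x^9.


All three coefficients share the factor 14; dividing through by 14 gives  x^2 y'' + x y' + (x^2 - 9) y = 0.
This matches the Bessel equation x^2 y'' + x y' + (x^2 - nu^2) y = 0 with nu^2 = 9, so nu = 3; the solution bounded at x = 0 is J_3(x).
Frobenius at x = 0: indicial roots ±nu; for r = nu the recurrence k(k + 2nu) c_k = -c_{k-2} gives the standard series J_nu(x) = sum_{k>=0} (-1)^k / (k! (k+nu)!) (x/2)^(2k+nu). Evaluate the first 4 terms:
  k = 0: (-1)^0 / (0! * 3! * 2^3) x^3 = 1/(1*6*8) x^3 = (1/48) x^3
  k = 1: (-1)^1 / (1! * 4! * 2^5) x^5 = -1/(1*24*32) x^5 = (-1/768) x^5
  k = 2: (-1)^2 / (2! * 5! * 2^7) x^7 = 1/(2*120*128) x^7 = (1/30720) x^7
  k = 3: (-1)^3 / (3! * 6! * 2^9) x^9 = -1/(6*720*512) x^9 = (-1/2211840) x^9
Hence J_3(x) = -x^9/2211840 + x^7/30720 - x^5/768 + x^3/48 + ....

J_3(x); series = -x^9/2211840 + x^7/30720 - x^5/768 + x^3/48


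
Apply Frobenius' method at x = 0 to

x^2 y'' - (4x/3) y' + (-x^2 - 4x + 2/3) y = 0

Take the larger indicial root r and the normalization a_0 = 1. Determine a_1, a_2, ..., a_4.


Write in Frobenius form y'' + (p(x)/x) y' + (q(x)/x^2) y = 0:
  p(x) = -4/3,  q(x) = -x^2 - 4x + 2/3.
Indicial equation: r(r-1) + (-4/3) r + (2/3) = 0 -> roots r_1 = 2, r_2 = 1/3.
Take r = r_1 = 2. Let y(x) = x^r sum_{n>=0} a_n x^n with a_0 = 1.
Substitute y = x^r sum a_n x^n and match x^{r+n}. The recurrence is
  D(n) a_n - 4 a_{n-1} - 1 a_{n-2} = 0,  where D(n) = (r+n)(r+n-1) + (-4/3)(r+n) + (2/3).
  a_n = [4 a_{n-1} + 1 a_{n-2}] / D(n).
Since the indicial polynomial factors as (r - r_1)(r - r_2), D(n) = (r_1 + n - r_1)(r_1 + n - r_2) = n(n + 5/3).
Evaluating step by step (a_0 = 1):
  n = 1: D(1) = 1(1 + 5/3) = 8/3; numerator = 4(1) = 4; a_1 = (4)/(8/3) = 3/2
  n = 2: D(2) = 2(2 + 5/3) = 22/3; numerator = 4(3/2) + 1(1) = 7; a_2 = (7)/(22/3) = 21/22
  n = 3: D(3) = 3(3 + 5/3) = 14; numerator = 4(21/22) + 1(3/2) = 117/22; a_3 = (117/22)/(14) = 117/308
  n = 4: D(4) = 4(4 + 5/3) = 68/3; numerator = 4(117/308) + 1(21/22) = 381/154; a_4 = (381/154)/(68/3) = 1143/10472

r = 2; a_0 = 1; a_1 = 3/2; a_2 = 21/22; a_3 = 117/308; a_4 = 1143/10472


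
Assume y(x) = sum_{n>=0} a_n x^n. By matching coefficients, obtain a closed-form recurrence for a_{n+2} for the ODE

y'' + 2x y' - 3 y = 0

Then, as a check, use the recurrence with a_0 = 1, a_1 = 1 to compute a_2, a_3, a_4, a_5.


Substitute y = sum_n a_n x^n.
y''(x) has coefficient (n+2)(n+1) a_{n+2} at x^n;
2 x y'(x) has coefficient 2 n a_n at x^n (shift);
-3 y(x) has coefficient -3 a_n at x^n.
Matching x^n: (n+2)(n+1) a_{n+2} + (2n - 3) a_n = 0.
Thus a_{n+2} = (-2n + 3) / ((n+1)(n+2)) * a_n.

Check with a_0 = 1, a_1 = 1 (apply the recurrence for n = 0, 1, 2, 3): a_0 = 1, a_1 = 1, a_2 = 3/2, a_3 = 1/6, a_4 = -1/8, a_5 = -1/40.

a_(n+2) = (-2n + 3) / ((n+1)(n+2)) * a_n; check: a_0 = 1, a_1 = 1, a_2 = 3/2, a_3 = 1/6, a_4 = -1/8, a_5 = -1/40


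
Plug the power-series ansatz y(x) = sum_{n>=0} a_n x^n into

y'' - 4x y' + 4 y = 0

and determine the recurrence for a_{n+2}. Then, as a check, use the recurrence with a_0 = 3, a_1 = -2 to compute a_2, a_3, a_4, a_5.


Substitute y = sum_n a_n x^n.
y''(x) has coefficient (n+2)(n+1) a_{n+2} at x^n;
-4 x y'(x) has coefficient -4 n a_n at x^n (shift);
4 y(x) has coefficient 4 a_n at x^n.
Matching x^n: (n+2)(n+1) a_{n+2} + (-4n + 4) a_n = 0.
Thus a_{n+2} = (4n - 4) / ((n+1)(n+2)) * a_n.

Check with a_0 = 3, a_1 = -2 (apply the recurrence for n = 0, 1, 2, 3): a_0 = 3, a_1 = -2, a_2 = -6, a_3 = 0, a_4 = -2, a_5 = 0.

a_(n+2) = (4n - 4) / ((n+1)(n+2)) * a_n; check: a_0 = 3, a_1 = -2, a_2 = -6, a_3 = 0, a_4 = -2, a_5 = 0


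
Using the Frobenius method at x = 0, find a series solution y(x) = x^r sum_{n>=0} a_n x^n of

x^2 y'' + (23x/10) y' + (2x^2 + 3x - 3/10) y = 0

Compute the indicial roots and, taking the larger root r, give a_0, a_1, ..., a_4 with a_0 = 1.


Write in Frobenius form y'' + (p(x)/x) y' + (q(x)/x^2) y = 0:
  p(x) = 23/10,  q(x) = 2x^2 + 3x - 3/10.
Indicial equation: r(r-1) + (23/10) r + (-3/10) = 0 -> roots r_1 = 1/5, r_2 = -3/2.
Take r = r_1 = 1/5. Let y(x) = x^r sum_{n>=0} a_n x^n with a_0 = 1.
Substitute y = x^r sum a_n x^n and match x^{r+n}. The recurrence is
  D(n) a_n + 3 a_{n-1} + 2 a_{n-2} = 0,  where D(n) = (r+n)(r+n-1) + (23/10)(r+n) + (-3/10).
  a_n = [-3 a_{n-1} - 2 a_{n-2}] / D(n).
Since the indicial polynomial factors as (r - r_1)(r - r_2), D(n) = (r_1 + n - r_1)(r_1 + n - r_2) = n(n + 17/10).
Evaluating step by step (a_0 = 1):
  n = 1: D(1) = 1(1 + 17/10) = 27/10; numerator = -3(1) = -3; a_1 = (-3)/(27/10) = -10/9
  n = 2: D(2) = 2(2 + 17/10) = 37/5; numerator = -3(-10/9) - 2(1) = 4/3; a_2 = (4/3)/(37/5) = 20/111
  n = 3: D(3) = 3(3 + 17/10) = 141/10; numerator = -3(20/111) - 2(-10/9) = 560/333; a_3 = (560/333)/(141/10) = 5600/46953
  n = 4: D(4) = 4(4 + 17/10) = 114/5; numerator = -3(5600/46953) - 2(20/111) = -11240/15651; a_4 = (-11240/15651)/(114/5) = -28100/892107

r = 1/5; a_0 = 1; a_1 = -10/9; a_2 = 20/111; a_3 = 5600/46953; a_4 = -28100/892107


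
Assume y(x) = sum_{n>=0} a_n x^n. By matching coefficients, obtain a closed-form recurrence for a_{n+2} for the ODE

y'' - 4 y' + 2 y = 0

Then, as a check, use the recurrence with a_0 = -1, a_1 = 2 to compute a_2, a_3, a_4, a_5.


Substitute y = sum_n a_n x^n.
y''(x) has coefficient (n+2)(n+1) a_{n+2} at x^n;
-4 y'(x) has coefficient -4 (n+1) a_{n+1} at x^n;
2 y(x) has coefficient 2 a_n at x^n.
Matching x^n: (n+2)(n+1) a_{n+2} - 4 (n+1) a_{n+1} + 2 a_n = 0.
Thus a_{n+2} = [4 (n+1) a_{n+1} - 2 a_n] / ((n+1)(n+2)).

Check with a_0 = -1, a_1 = 2 (apply the recurrence for n = 0, 1, 2, 3): a_0 = -1, a_1 = 2, a_2 = 5, a_3 = 6, a_4 = 31/6, a_5 = 53/15.

a_(n+2) = [4 (n+1) a_(n+1) - 2 a_n] / ((n+1)(n+2)); check: a_0 = -1, a_1 = 2, a_2 = 5, a_3 = 6, a_4 = 31/6, a_5 = 53/15


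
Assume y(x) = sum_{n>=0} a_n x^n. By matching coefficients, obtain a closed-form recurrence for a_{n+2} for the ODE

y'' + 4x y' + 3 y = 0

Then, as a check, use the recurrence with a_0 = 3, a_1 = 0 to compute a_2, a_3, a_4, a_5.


Substitute y = sum_n a_n x^n.
y''(x) has coefficient (n+2)(n+1) a_{n+2} at x^n;
4 x y'(x) has coefficient 4 n a_n at x^n (shift);
3 y(x) has coefficient 3 a_n at x^n.
Matching x^n: (n+2)(n+1) a_{n+2} + (4n + 3) a_n = 0.
Thus a_{n+2} = (-4n - 3) / ((n+1)(n+2)) * a_n.

Check with a_0 = 3, a_1 = 0 (apply the recurrence for n = 0, 1, 2, 3): a_0 = 3, a_1 = 0, a_2 = -9/2, a_3 = 0, a_4 = 33/8, a_5 = 0.

a_(n+2) = (-4n - 3) / ((n+1)(n+2)) * a_n; check: a_0 = 3, a_1 = 0, a_2 = -9/2, a_3 = 0, a_4 = 33/8, a_5 = 0


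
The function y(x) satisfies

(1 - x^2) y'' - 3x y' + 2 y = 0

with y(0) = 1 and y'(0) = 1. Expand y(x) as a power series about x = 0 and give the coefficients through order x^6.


Ansatz: y(x) = sum_{n>=0} a_n x^n, so y'(x) = sum_{n>=1} n a_n x^(n-1) and y''(x) = sum_{n>=2} n(n-1) a_n x^(n-2).
Substitute into P(x) y'' + Q(x) y' + R(x) y = 0 with P(x) = 1 - x^2, Q(x) = -3x, R(x) = 2, and match powers of x.
Initial conditions: a_0 = 1, a_1 = 1.
Setting the coefficient of each power of x to zero and solving order by order (substituting the coefficients already found):
  x^0: 2 a_2 + 2 a_0 = 0  ->  2 a_2 = -2 a_0 = -2  ->  a_2 = -1
  x^1: 6 a_3 - a_1 = 0  ->  6 a_3 = a_1 = 1  ->  a_3 = 1/6
  x^2: 12 a_4 - 6 a_2 = 0  ->  12 a_4 = 6 a_2 = -6  ->  a_4 = -1/2
  x^3: 20 a_5 - 13 a_3 = 0  ->  20 a_5 = 13 a_3 = 13/6  ->  a_5 = 13/120
  x^4: 30 a_6 - 22 a_4 = 0  ->  30 a_6 = 22 a_4 = -11  ->  a_6 = -11/30
Truncated series: y(x) = 1 + x - x^2 + (1/6) x^3 - (1/2) x^4 + (13/120) x^5 - (11/30) x^6 + O(x^7).

a_0 = 1; a_1 = 1; a_2 = -1; a_3 = 1/6; a_4 = -1/2; a_5 = 13/120; a_6 = -11/30


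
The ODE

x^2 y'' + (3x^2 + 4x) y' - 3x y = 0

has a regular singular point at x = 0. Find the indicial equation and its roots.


Divide by x^2 to reach normal form y'' + P_1(x) y' + P_2(x) y = 0 with P_1(x) = 3 + 4/x and P_2(x) = -3/x.
x = 0 is a singular point because the y'-coefficient 3 + 4/x has a pole at x = 0 and the y-coefficient -3/x has a pole at x = 0.
It is a regular singular point because x P_1(x) = p(x) = 3x + 4 and x^2 P_2(x) = q(x) = -3x are polynomials, hence analytic at x = 0.
p(0) = 4,  q(0) = 0.
Indicial equation: r(r-1) + p(0) r + q(0) = 0, i.e. r^2 + (p(0) - 1) r + q(0) = 0, i.e. r^2 + 3 r = 0.
Discriminant: (3)^2 - 4(0) = 9, so r = (-3 ± 3)/2.
Solving: r_1 = 0, r_2 = -3.

indicial: r^2 + 3 r = 0; roots r_1 = 0, r_2 = -3


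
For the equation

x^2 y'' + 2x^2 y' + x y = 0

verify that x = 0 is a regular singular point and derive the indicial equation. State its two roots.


Divide by x^2 to reach normal form y'' + P_1(x) y' + P_2(x) y = 0 with P_1(x) = 2 and P_2(x) = 1/x.
x = 0 is a singular point because the y-coefficient 1/x has a pole at x = 0.
It is a regular singular point because x P_1(x) = p(x) = 2x and x^2 P_2(x) = q(x) = x are polynomials, hence analytic at x = 0.
p(0) = 0,  q(0) = 0.
Indicial equation: r(r-1) + p(0) r + q(0) = 0, i.e. r^2 + (p(0) - 1) r + q(0) = 0, i.e. r^2 - 1 r = 0.
Discriminant: (-1)^2 - 4(0) = 1, so r = (1 ± 1)/2.
Solving: r_1 = 1, r_2 = 0.

indicial: r^2 - 1 r = 0; roots r_1 = 1, r_2 = 0


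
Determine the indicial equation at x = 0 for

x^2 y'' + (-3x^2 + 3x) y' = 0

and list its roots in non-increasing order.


Divide by x^2 to reach normal form y'' + P_1(x) y' + P_2(x) y = 0 with P_1(x) = -3 + 3/x and P_2(x) = 0.
x = 0 is a singular point because the y'-coefficient -3 + 3/x has a pole at x = 0.
It is a regular singular point because x P_1(x) = p(x) = 3 - 3x and x^2 P_2(x) = q(x) = 0 are polynomials, hence analytic at x = 0.
p(0) = 3,  q(0) = 0.
Indicial equation: r(r-1) + p(0) r + q(0) = 0, i.e. r^2 + (p(0) - 1) r + q(0) = 0, i.e. r^2 + 2 r = 0.
Discriminant: (2)^2 - 4(0) = 4, so r = (-2 ± 2)/2.
Solving: r_1 = 0, r_2 = -2.

indicial: r^2 + 2 r = 0; roots r_1 = 0, r_2 = -2


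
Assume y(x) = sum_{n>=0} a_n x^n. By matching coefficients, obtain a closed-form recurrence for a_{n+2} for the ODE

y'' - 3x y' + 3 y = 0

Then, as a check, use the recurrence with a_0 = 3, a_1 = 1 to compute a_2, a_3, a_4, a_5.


Substitute y = sum_n a_n x^n.
y''(x) has coefficient (n+2)(n+1) a_{n+2} at x^n;
-3 x y'(x) has coefficient -3 n a_n at x^n (shift);
3 y(x) has coefficient 3 a_n at x^n.
Matching x^n: (n+2)(n+1) a_{n+2} + (-3n + 3) a_n = 0.
Thus a_{n+2} = (3n - 3) / ((n+1)(n+2)) * a_n.

Check with a_0 = 3, a_1 = 1 (apply the recurrence for n = 0, 1, 2, 3): a_0 = 3, a_1 = 1, a_2 = -9/2, a_3 = 0, a_4 = -9/8, a_5 = 0.

a_(n+2) = (3n - 3) / ((n+1)(n+2)) * a_n; check: a_0 = 3, a_1 = 1, a_2 = -9/2, a_3 = 0, a_4 = -9/8, a_5 = 0


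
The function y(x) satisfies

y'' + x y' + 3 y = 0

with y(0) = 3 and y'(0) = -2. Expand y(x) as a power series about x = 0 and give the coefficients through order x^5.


Ansatz: y(x) = sum_{n>=0} a_n x^n, so y'(x) = sum_{n>=1} n a_n x^(n-1) and y''(x) = sum_{n>=2} n(n-1) a_n x^(n-2).
Substitute into P(x) y'' + Q(x) y' + R(x) y = 0 with P(x) = 1, Q(x) = x, R(x) = 3, and match powers of x.
Initial conditions: a_0 = 3, a_1 = -2.
Setting the coefficient of each power of x to zero and solving order by order (substituting the coefficients already found):
  x^0: 2 a_2 + 3 a_0 = 0  ->  2 a_2 = -3 a_0 = -9  ->  a_2 = -9/2
  x^1: 6 a_3 + 4 a_1 = 0  ->  6 a_3 = -4 a_1 = 8  ->  a_3 = 4/3
  x^2: 12 a_4 + 5 a_2 = 0  ->  12 a_4 = -5 a_2 = 45/2  ->  a_4 = 15/8
  x^3: 20 a_5 + 6 a_3 = 0  ->  20 a_5 = -6 a_3 = -8  ->  a_5 = -2/5
Truncated series: y(x) = 3 - 2 x - (9/2) x^2 + (4/3) x^3 + (15/8) x^4 - (2/5) x^5 + O(x^6).

a_0 = 3; a_1 = -2; a_2 = -9/2; a_3 = 4/3; a_4 = 15/8; a_5 = -2/5


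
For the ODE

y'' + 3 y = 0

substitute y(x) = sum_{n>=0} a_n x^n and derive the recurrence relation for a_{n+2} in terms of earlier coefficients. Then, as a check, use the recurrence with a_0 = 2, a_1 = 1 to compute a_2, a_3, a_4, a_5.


Substitute y = sum_n a_n x^n into y'' + (const) y = 0.
y''(x) = sum_{n>=0} (n+2)(n+1) a_{n+2} x^n.
The ODE becomes sum_n [(n+2)(n+1) a_{n+2} + 3 a_n] x^n = 0.
Setting each coefficient to zero gives the recurrence:
  (n+2)(n+1) a_{n+2} + 3 a_n = 0,
  a_{n+2} = -3 / ((n+1)(n+2)) a_n.

Check with a_0 = 2, a_1 = 1 (apply the recurrence for n = 0, 1, 2, 3): a_0 = 2, a_1 = 1, a_2 = -3, a_3 = -1/2, a_4 = 3/4, a_5 = 3/40.

a_{n+2} = -3/((n+1)(n+2)) * a_n; check: a_0 = 2, a_1 = 1, a_2 = -3, a_3 = -1/2, a_4 = 3/4, a_5 = 3/40


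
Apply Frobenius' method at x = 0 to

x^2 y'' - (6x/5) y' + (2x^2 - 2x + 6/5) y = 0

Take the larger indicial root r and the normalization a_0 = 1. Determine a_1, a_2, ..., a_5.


Write in Frobenius form y'' + (p(x)/x) y' + (q(x)/x^2) y = 0:
  p(x) = -6/5,  q(x) = 2x^2 - 2x + 6/5.
Indicial equation: r(r-1) + (-6/5) r + (6/5) = 0 -> roots r_1 = 6/5, r_2 = 1.
Take r = r_1 = 6/5. Let y(x) = x^r sum_{n>=0} a_n x^n with a_0 = 1.
Substitute y = x^r sum a_n x^n and match x^{r+n}. The recurrence is
  D(n) a_n - 2 a_{n-1} + 2 a_{n-2} = 0,  where D(n) = (r+n)(r+n-1) + (-6/5)(r+n) + (6/5).
  a_n = [2 a_{n-1} - 2 a_{n-2}] / D(n).
Since the indicial polynomial factors as (r - r_1)(r - r_2), D(n) = (r_1 + n - r_1)(r_1 + n - r_2) = n(n + 1/5).
Evaluating step by step (a_0 = 1):
  n = 1: D(1) = 1(1 + 1/5) = 6/5; numerator = 2(1) = 2; a_1 = (2)/(6/5) = 5/3
  n = 2: D(2) = 2(2 + 1/5) = 22/5; numerator = 2(5/3) - 2(1) = 4/3; a_2 = (4/3)/(22/5) = 10/33
  n = 3: D(3) = 3(3 + 1/5) = 48/5; numerator = 2(10/33) - 2(5/3) = -30/11; a_3 = (-30/11)/(48/5) = -25/88
  n = 4: D(4) = 4(4 + 1/5) = 84/5; numerator = 2(-25/88) - 2(10/33) = -155/132; a_4 = (-155/132)/(84/5) = -775/11088
  n = 5: D(5) = 5(5 + 1/5) = 26; numerator = 2(-775/11088) - 2(-25/88) = 2375/5544; a_5 = (2375/5544)/(26) = 2375/144144

r = 6/5; a_0 = 1; a_1 = 5/3; a_2 = 10/33; a_3 = -25/88; a_4 = -775/11088; a_5 = 2375/144144


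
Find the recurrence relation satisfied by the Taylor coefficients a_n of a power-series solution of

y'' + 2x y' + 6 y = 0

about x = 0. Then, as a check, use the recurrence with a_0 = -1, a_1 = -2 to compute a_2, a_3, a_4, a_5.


Substitute y = sum_n a_n x^n.
y''(x) has coefficient (n+2)(n+1) a_{n+2} at x^n;
2 x y'(x) has coefficient 2 n a_n at x^n (shift);
6 y(x) has coefficient 6 a_n at x^n.
Matching x^n: (n+2)(n+1) a_{n+2} + (2n + 6) a_n = 0.
Thus a_{n+2} = (-2n - 6) / ((n+1)(n+2)) * a_n.

Check with a_0 = -1, a_1 = -2 (apply the recurrence for n = 0, 1, 2, 3): a_0 = -1, a_1 = -2, a_2 = 3, a_3 = 8/3, a_4 = -5/2, a_5 = -8/5.

a_(n+2) = (-2n - 6) / ((n+1)(n+2)) * a_n; check: a_0 = -1, a_1 = -2, a_2 = 3, a_3 = 8/3, a_4 = -5/2, a_5 = -8/5


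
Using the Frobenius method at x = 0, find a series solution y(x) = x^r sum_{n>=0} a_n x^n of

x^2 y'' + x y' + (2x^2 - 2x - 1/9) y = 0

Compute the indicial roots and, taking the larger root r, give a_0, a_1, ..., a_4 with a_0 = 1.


Write in Frobenius form y'' + (p(x)/x) y' + (q(x)/x^2) y = 0:
  p(x) = 1,  q(x) = 2x^2 - 2x - 1/9.
Indicial equation: r(r-1) + (1) r + (-1/9) = 0 -> roots r_1 = 1/3, r_2 = -1/3.
Take r = r_1 = 1/3. Let y(x) = x^r sum_{n>=0} a_n x^n with a_0 = 1.
Substitute y = x^r sum a_n x^n and match x^{r+n}. The recurrence is
  D(n) a_n - 2 a_{n-1} + 2 a_{n-2} = 0,  where D(n) = (r+n)(r+n-1) + (1)(r+n) + (-1/9).
  a_n = [2 a_{n-1} - 2 a_{n-2}] / D(n).
Since the indicial polynomial factors as (r - r_1)(r - r_2), D(n) = (r_1 + n - r_1)(r_1 + n - r_2) = n(n + 2/3).
Evaluating step by step (a_0 = 1):
  n = 1: D(1) = 1(1 + 2/3) = 5/3; numerator = 2(1) = 2; a_1 = (2)/(5/3) = 6/5
  n = 2: D(2) = 2(2 + 2/3) = 16/3; numerator = 2(6/5) - 2(1) = 2/5; a_2 = (2/5)/(16/3) = 3/40
  n = 3: D(3) = 3(3 + 2/3) = 11; numerator = 2(3/40) - 2(6/5) = -9/4; a_3 = (-9/4)/(11) = -9/44
  n = 4: D(4) = 4(4 + 2/3) = 56/3; numerator = 2(-9/44) - 2(3/40) = -123/220; a_4 = (-123/220)/(56/3) = -369/12320

r = 1/3; a_0 = 1; a_1 = 6/5; a_2 = 3/40; a_3 = -9/44; a_4 = -369/12320


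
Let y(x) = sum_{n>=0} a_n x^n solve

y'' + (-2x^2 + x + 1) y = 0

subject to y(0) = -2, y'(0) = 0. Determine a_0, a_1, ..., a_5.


Ansatz: y(x) = sum_{n>=0} a_n x^n, so y'(x) = sum_{n>=1} n a_n x^(n-1) and y''(x) = sum_{n>=2} n(n-1) a_n x^(n-2).
Substitute into P(x) y'' + Q(x) y' + R(x) y = 0 with P(x) = 1, Q(x) = 0, R(x) = -2x^2 + x + 1, and match powers of x.
Initial conditions: a_0 = -2, a_1 = 0.
Setting the coefficient of each power of x to zero and solving order by order (substituting the coefficients already found):
  x^0: 2 a_2 + a_0 = 0  ->  2 a_2 = -a_0 = 2  ->  a_2 = 1
  x^1: 6 a_3 + a_1 + a_0 = 0  ->  6 a_3 = -a_1 - a_0 = 2  ->  a_3 = 1/3
  x^2: 12 a_4 + a_2 + a_1 - 2 a_0 = 0  ->  12 a_4 = -a_2 - a_1 + 2 a_0 = -5  ->  a_4 = -5/12
  x^3: 20 a_5 + a_3 + a_2 - 2 a_1 = 0  ->  20 a_5 = -a_3 - a_2 + 2 a_1 = -4/3  ->  a_5 = -1/15
Truncated series: y(x) = -2 + x^2 + (1/3) x^3 - (5/12) x^4 - (1/15) x^5 + O(x^6).

a_0 = -2; a_1 = 0; a_2 = 1; a_3 = 1/3; a_4 = -5/12; a_5 = -1/15


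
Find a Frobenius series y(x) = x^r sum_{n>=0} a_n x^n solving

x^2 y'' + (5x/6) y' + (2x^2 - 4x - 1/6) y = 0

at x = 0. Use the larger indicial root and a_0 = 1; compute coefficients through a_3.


Write in Frobenius form y'' + (p(x)/x) y' + (q(x)/x^2) y = 0:
  p(x) = 5/6,  q(x) = 2x^2 - 4x - 1/6.
Indicial equation: r(r-1) + (5/6) r + (-1/6) = 0 -> roots r_1 = 1/2, r_2 = -1/3.
Take r = r_1 = 1/2. Let y(x) = x^r sum_{n>=0} a_n x^n with a_0 = 1.
Substitute y = x^r sum a_n x^n and match x^{r+n}. The recurrence is
  D(n) a_n - 4 a_{n-1} + 2 a_{n-2} = 0,  where D(n) = (r+n)(r+n-1) + (5/6)(r+n) + (-1/6).
  a_n = [4 a_{n-1} - 2 a_{n-2}] / D(n).
Since the indicial polynomial factors as (r - r_1)(r - r_2), D(n) = (r_1 + n - r_1)(r_1 + n - r_2) = n(n + 5/6).
Evaluating step by step (a_0 = 1):
  n = 1: D(1) = 1(1 + 5/6) = 11/6; numerator = 4(1) = 4; a_1 = (4)/(11/6) = 24/11
  n = 2: D(2) = 2(2 + 5/6) = 17/3; numerator = 4(24/11) - 2(1) = 74/11; a_2 = (74/11)/(17/3) = 222/187
  n = 3: D(3) = 3(3 + 5/6) = 23/2; numerator = 4(222/187) - 2(24/11) = 72/187; a_3 = (72/187)/(23/2) = 144/4301

r = 1/2; a_0 = 1; a_1 = 24/11; a_2 = 222/187; a_3 = 144/4301


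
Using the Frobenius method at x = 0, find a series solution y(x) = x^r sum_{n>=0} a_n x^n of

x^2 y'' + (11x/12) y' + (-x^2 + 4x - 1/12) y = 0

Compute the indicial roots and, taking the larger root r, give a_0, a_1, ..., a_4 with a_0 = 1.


Write in Frobenius form y'' + (p(x)/x) y' + (q(x)/x^2) y = 0:
  p(x) = 11/12,  q(x) = -x^2 + 4x - 1/12.
Indicial equation: r(r-1) + (11/12) r + (-1/12) = 0 -> roots r_1 = 1/3, r_2 = -1/4.
Take r = r_1 = 1/3. Let y(x) = x^r sum_{n>=0} a_n x^n with a_0 = 1.
Substitute y = x^r sum a_n x^n and match x^{r+n}. The recurrence is
  D(n) a_n + 4 a_{n-1} - 1 a_{n-2} = 0,  where D(n) = (r+n)(r+n-1) + (11/12)(r+n) + (-1/12).
  a_n = [-4 a_{n-1} + 1 a_{n-2}] / D(n).
Since the indicial polynomial factors as (r - r_1)(r - r_2), D(n) = (r_1 + n - r_1)(r_1 + n - r_2) = n(n + 7/12).
Evaluating step by step (a_0 = 1):
  n = 1: D(1) = 1(1 + 7/12) = 19/12; numerator = -4(1) = -4; a_1 = (-4)/(19/12) = -48/19
  n = 2: D(2) = 2(2 + 7/12) = 31/6; numerator = -4(-48/19) + 1(1) = 211/19; a_2 = (211/19)/(31/6) = 1266/589
  n = 3: D(3) = 3(3 + 7/12) = 43/4; numerator = -4(1266/589) + 1(-48/19) = -6552/589; a_3 = (-6552/589)/(43/4) = -26208/25327
  n = 4: D(4) = 4(4 + 7/12) = 55/3; numerator = -4(-26208/25327) + 1(1266/589) = 159270/25327; a_4 = (159270/25327)/(55/3) = 95562/278597

r = 1/3; a_0 = 1; a_1 = -48/19; a_2 = 1266/589; a_3 = -26208/25327; a_4 = 95562/278597


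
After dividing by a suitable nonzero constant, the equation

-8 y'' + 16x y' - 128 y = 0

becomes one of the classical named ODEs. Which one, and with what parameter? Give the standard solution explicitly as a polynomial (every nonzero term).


All three coefficients share the factor -8; dividing through by -8 gives  y'' - 2x y' + 16 y = 0.
This matches the Hermite equation y'' - 2x y' + 2n y = 0 with 2n = 16, so n = 8; the polynomial solution is H_8(x).
With y = sum_k a_k x^k, matching x^k gives (k+2)(k+1) a_{k+2} = 2(k - n) a_k = 2(k - 8) a_k. The right side vanishes at k = 8, so the series with the parity of 8 terminates at degree 8.
Standard normalization: leading coefficient of H_n is 2^n, so a_8 = 2^8 = 256. Work downward with a_k = (k+1)(k+2) a_{k+2} / (2(k - n)):
  a_6 = (7)(8)(256) / (2(6 - 8)) = 14336/(-4) = -3584
  a_4 = (5)(6)(-3584) / (2(4 - 8)) = -107520/(-8) = 13440
  a_2 = (3)(4)(13440) / (2(2 - 8)) = 161280/(-12) = -13440
  a_0 = (1)(2)(-13440) / (2(0 - 8)) = -26880/(-16) = 1680
Hence H_8(x) = 256 x^8 - 3584 x^6 + 13440 x^4 - 13440 x^2 + 1680.

H_8(x); series = 256 x^8 - 3584 x^6 + 13440 x^4 - 13440 x^2 + 1680


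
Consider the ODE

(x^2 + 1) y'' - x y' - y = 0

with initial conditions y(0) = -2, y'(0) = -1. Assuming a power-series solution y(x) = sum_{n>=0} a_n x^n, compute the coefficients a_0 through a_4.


Ansatz: y(x) = sum_{n>=0} a_n x^n, so y'(x) = sum_{n>=1} n a_n x^(n-1) and y''(x) = sum_{n>=2} n(n-1) a_n x^(n-2).
Substitute into P(x) y'' + Q(x) y' + R(x) y = 0 with P(x) = x^2 + 1, Q(x) = -x, R(x) = -1, and match powers of x.
Initial conditions: a_0 = -2, a_1 = -1.
Setting the coefficient of each power of x to zero and solving order by order (substituting the coefficients already found):
  x^0: 2 a_2 - a_0 = 0  ->  2 a_2 = a_0 = -2  ->  a_2 = -1
  x^1: 6 a_3 - 2 a_1 = 0  ->  6 a_3 = 2 a_1 = -2  ->  a_3 = -1/3
  x^2: 12 a_4 - a_2 = 0  ->  12 a_4 = a_2 = -1  ->  a_4 = -1/12
Truncated series: y(x) = -2 - x - x^2 - (1/3) x^3 - (1/12) x^4 + O(x^5).

a_0 = -2; a_1 = -1; a_2 = -1; a_3 = -1/3; a_4 = -1/12


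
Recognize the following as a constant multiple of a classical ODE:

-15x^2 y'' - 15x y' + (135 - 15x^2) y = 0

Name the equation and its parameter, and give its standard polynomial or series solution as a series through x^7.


All three coefficients share the factor -15; dividing through by -15 gives  x^2 y'' + x y' + (x^2 - 9) y = 0.
This matches the Bessel equation x^2 y'' + x y' + (x^2 - nu^2) y = 0 with nu^2 = 9, so nu = 3; the solution bounded at x = 0 is J_3(x).
Frobenius at x = 0: indicial roots ±nu; for r = nu the recurrence k(k + 2nu) c_k = -c_{k-2} gives the standard series J_nu(x) = sum_{k>=0} (-1)^k / (k! (k+nu)!) (x/2)^(2k+nu). Evaluate the first 3 terms:
  k = 0: (-1)^0 / (0! * 3! * 2^3) x^3 = 1/(1*6*8) x^3 = (1/48) x^3
  k = 1: (-1)^1 / (1! * 4! * 2^5) x^5 = -1/(1*24*32) x^5 = (-1/768) x^5
  k = 2: (-1)^2 / (2! * 5! * 2^7) x^7 = 1/(2*120*128) x^7 = (1/30720) x^7
Hence J_3(x) = x^7/30720 - x^5/768 + x^3/48 + ....

J_3(x); series = x^7/30720 - x^5/768 + x^3/48


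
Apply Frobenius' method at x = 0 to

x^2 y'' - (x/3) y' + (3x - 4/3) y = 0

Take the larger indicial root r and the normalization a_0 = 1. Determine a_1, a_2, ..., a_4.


Write in Frobenius form y'' + (p(x)/x) y' + (q(x)/x^2) y = 0:
  p(x) = -1/3,  q(x) = 3x - 4/3.
Indicial equation: r(r-1) + (-1/3) r + (-4/3) = 0 -> roots r_1 = 2, r_2 = -2/3.
Take r = r_1 = 2. Let y(x) = x^r sum_{n>=0} a_n x^n with a_0 = 1.
Substitute y = x^r sum a_n x^n and match x^{r+n}. The recurrence is
  D(n) a_n + 3 a_{n-1} = 0,  where D(n) = (r+n)(r+n-1) + (-1/3)(r+n) + (-4/3).
  a_n = -3 / D(n) * a_{n-1}.
Since the indicial polynomial factors as (r - r_1)(r - r_2), D(n) = (r_1 + n - r_1)(r_1 + n - r_2) = n(n + 8/3).
Evaluating step by step (a_0 = 1):
  n = 1: D(1) = 1(1 + 8/3) = 11/3; numerator = -3(1) = -3; a_1 = (-3)/(11/3) = -9/11
  n = 2: D(2) = 2(2 + 8/3) = 28/3; numerator = -3(-9/11) = 27/11; a_2 = (27/11)/(28/3) = 81/308
  n = 3: D(3) = 3(3 + 8/3) = 17; numerator = -3(81/308) = -243/308; a_3 = (-243/308)/(17) = -243/5236
  n = 4: D(4) = 4(4 + 8/3) = 80/3; numerator = -3(-243/5236) = 729/5236; a_4 = (729/5236)/(80/3) = 2187/418880

r = 2; a_0 = 1; a_1 = -9/11; a_2 = 81/308; a_3 = -243/5236; a_4 = 2187/418880
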